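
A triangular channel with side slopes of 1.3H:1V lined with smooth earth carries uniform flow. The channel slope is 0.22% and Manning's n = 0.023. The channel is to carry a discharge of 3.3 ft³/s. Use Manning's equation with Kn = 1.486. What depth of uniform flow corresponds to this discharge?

Manning's equation rearranged: A R^(2/3) = nQ / (1.486·√S) = 0.023 × 3.3 / (1.486 × √0.0022) = 1.089.
Trying y = 0.908 ft: A R^(2/3) = 0.5422 — low.
Trying y = 1.36 ft: A R^(2/3) = 1.592 — high.
Trying y = 1.18 ft: A R^(2/3) = 1.091 — matches.

y_n = 1.18 ft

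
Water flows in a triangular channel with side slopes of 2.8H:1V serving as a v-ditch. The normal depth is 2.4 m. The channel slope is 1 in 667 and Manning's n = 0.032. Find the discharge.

Q = 21.2 m³/s

For a triangular section with side slope z = 2.8: A = zy² = 2.8×2.4² = 16.13 m²; P = 2y√(1+z²) = 2×2.4×2.973 = 14.27 m.
Hydraulic radius R = A/P = 16.13/14.27 = 1.13 m.
Manning's equation: Q = (1/n) A R^(2/3) S^(1/2) = (1/0.032) × 16.13 × 1.13^(2/3) × 0.001499^(1/2) = 21.2 m³/s.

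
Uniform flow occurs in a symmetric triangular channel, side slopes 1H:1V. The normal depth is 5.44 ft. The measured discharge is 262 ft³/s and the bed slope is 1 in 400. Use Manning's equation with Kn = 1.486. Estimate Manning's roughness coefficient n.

For a triangular section with side slope z = 1: A = zy² = 1×5.44² = 29.59 ft²; P = 2y√(1+z²) = 2×5.44×1.414 = 15.39 ft.
Hydraulic radius R = A/P = 29.59/15.39 = 1.923 ft.
Rearranging Manning's equation: n = (1.486/Q) A R^(2/3) S^(1/2) = (1.486/262) × 29.59 × 1.923^(2/3) × √0.0025 = 0.013.

n = 0.013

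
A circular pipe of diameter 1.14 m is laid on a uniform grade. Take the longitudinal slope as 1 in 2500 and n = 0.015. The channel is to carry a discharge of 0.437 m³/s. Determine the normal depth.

y_n = 0.731 m

Manning's equation rearranged: A R^(2/3) = nQ / (1·√S) = 0.015 × 0.437 / (√0.0004) = 0.3277.
At y = 0.859 m: A R^(2/3) = 0.4053 — too large.
At y = 0.731 m: A R^(2/3) = 0.3279 — ≈ 0.3277.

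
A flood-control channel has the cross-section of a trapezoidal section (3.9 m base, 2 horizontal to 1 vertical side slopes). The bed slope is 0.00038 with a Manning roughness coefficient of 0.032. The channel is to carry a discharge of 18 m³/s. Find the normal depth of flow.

y_n = 2.53 m

Manning's equation rearranged: A R^(2/3) = nQ / (1·√S) = 0.032 × 18 / (√0.00038) = 29.55.
Trying y = 1.85 m: A R^(2/3) = 15.48 — too small.
Trying y = 3.16 m: A R^(2/3) = 47.63 — too large.
Trying y = 2.53 m: A R^(2/3) = 29.57 — ≈ 29.55.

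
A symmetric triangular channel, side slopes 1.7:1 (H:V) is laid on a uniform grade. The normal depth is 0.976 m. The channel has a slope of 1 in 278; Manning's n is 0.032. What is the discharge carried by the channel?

Q = 1.7 m³/s

For a triangular section with side slope z = 1.7: A = zy² = 1.7×0.976² = 1.619 m²; P = 2y√(1+z²) = 2×0.976×1.972 = 3.85 m.
Hydraulic radius R = A/P = 1.619/3.85 = 0.4206 m.
Manning's equation: Q = (1/n) A R^(2/3) S^(1/2) = (1/0.032) × 1.619 × 0.4206^(2/3) × 0.003597^(1/2) = 1.7 m³/s.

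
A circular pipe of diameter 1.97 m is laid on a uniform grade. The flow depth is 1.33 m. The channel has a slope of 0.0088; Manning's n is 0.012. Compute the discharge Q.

Q = 11.9 m³/s

For a circular section of diameter D = 1.97 m at depth y = 1.33 m, the central angle is θ = 2 arccos(1 − 2y/D) = 3.857 rad. Then A = (D²/8)(θ − sin θ) = 2.19 m² and P = Dθ/2 = 3.799 m.
Hydraulic radius R = A/P = 2.19/3.799 = 0.5763 m.
Manning's equation: Q = (1/n) A R^(2/3) S^(1/2) = (1/0.012) × 2.19 × 0.5763^(2/3) × 0.0088^(1/2) = 11.9 m³/s.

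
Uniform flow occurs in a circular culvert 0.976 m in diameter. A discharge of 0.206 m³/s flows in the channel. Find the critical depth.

y_c = 0.254 m

At critical depth, Q² T / (g A³) = 1, i.e. A³/T = Q²/g = 0.206²/9.81 = 0.004326.
At y = 0.303 m: A³/T = 0.008587 — high.
At y = 0.228 m: A³/T = 0.002842 — low.
At y = 0.254 m: A³/T = 0.004329 — matches.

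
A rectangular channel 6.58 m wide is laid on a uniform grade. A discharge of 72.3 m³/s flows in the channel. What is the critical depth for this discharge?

For a rectangular channel, critical depth y_c = (q²/g)^(1/3) where q = Q/b = 72.3/6.58 = 10.99 m²/s.
So y_c = (10.99²/9.81)^(1/3) = 2.31 m.

y_c = 2.31 m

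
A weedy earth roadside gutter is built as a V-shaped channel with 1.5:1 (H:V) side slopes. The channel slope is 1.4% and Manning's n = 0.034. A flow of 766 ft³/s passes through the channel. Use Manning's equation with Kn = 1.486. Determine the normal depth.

Manning's equation rearranged: A R^(2/3) = nQ / (1.486·√S) = 0.034 × 766 / (1.486 × √0.014) = 148.1.
Trying y = 8.3 ft: A R^(2/3) = 236.1 — high.
Trying y = 6.97 ft: A R^(2/3) = 148.2 — close enough.

y_n = 6.97 ft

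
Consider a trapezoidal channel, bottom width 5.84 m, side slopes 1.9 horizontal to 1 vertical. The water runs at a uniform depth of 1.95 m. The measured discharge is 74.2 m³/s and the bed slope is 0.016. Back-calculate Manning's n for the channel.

With bottom width b = 5.84 m and side slope z = 1.9: A = (b + zy)y = (5.84 + 1.9×1.95)×1.95 = 18.61 m²; P = b + 2y√(1+z²) = 5.84 + 2×1.95×2.147 = 14.21 m.
Hydraulic radius R = A/P = 18.61/14.21 = 1.309 m.
Rearranging Manning's equation: n = (1/Q) A R^(2/3) S^(1/2) = (1/74.2) × 18.61 × 1.309^(2/3) × √0.016 = 0.038.

n = 0.038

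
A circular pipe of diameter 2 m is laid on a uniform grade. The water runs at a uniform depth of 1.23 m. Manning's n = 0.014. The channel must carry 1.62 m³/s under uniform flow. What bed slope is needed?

For a circular section of diameter D = 2 m at depth y = 1.23 m, the central angle is θ = 2 arccos(1 − 2y/D) = 3.606 rad. Then A = (D²/8)(θ − sin θ) = 2.027 m² and P = Dθ/2 = 3.606 m.
Hydraulic radius R = A/P = 2.027/3.606 = 0.5621 m.
From Manning's equation, S = [nQ / (1 A R^(2/3))]² = [0.014 × 1.62 / (1 × 2.027 × 0.5621^(2/3))]² = 0.00027.

S = 0.00027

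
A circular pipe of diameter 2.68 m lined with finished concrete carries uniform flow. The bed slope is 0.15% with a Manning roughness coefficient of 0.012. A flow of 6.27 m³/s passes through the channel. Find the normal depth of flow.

y_n = 1.26 m

Manning's equation rearranged: A R^(2/3) = nQ / (1·√S) = 0.012 × 6.27 / (√0.0015) = 1.943.
Trying y = 1.56 m: A R^(2/3) = 2.769 — high.
Trying y = 1.26 m: A R^(2/3) = 1.943 — close enough.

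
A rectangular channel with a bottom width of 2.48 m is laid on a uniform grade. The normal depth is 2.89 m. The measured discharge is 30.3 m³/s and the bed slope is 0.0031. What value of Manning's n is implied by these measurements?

n = 0.012

Flow area A = b·y = 2.48 × 2.89 = 7.167 m². Wetted perimeter P = b + 2y = 2.48 + 2×2.89 = 8.26 m.
Hydraulic radius R = A/P = 7.167/8.26 = 0.8677 m.
Rearranging Manning's equation: n = (1/Q) A R^(2/3) S^(1/2) = (1/30.3) × 7.167 × 0.8677^(2/3) × √0.0031 = 0.012.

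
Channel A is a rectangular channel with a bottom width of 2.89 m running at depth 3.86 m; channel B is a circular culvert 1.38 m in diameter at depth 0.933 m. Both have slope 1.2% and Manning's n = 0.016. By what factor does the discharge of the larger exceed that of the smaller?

19.6

Channel A: Flow area A = b·y = 2.89 × 3.86 = 11.16 m². Wetted perimeter P = b + 2y = 2.89 + 2×3.86 = 10.61 m. Hydraulic radius R = A/P = 11.16/10.61 = 1.051 m. Q_A = (1/0.016)·11.16·1.051^(2/3)·√0.012 = 78.97 m³/s.
Channel B: For a circular section of diameter D = 1.38 m at depth y = 0.933 m, the central angle is θ = 2 arccos(1 − 2y/D) = 3.861 rad. Then A = (D²/8)(θ − sin θ) = 1.076 m² and P = Dθ/2 = 2.664 m. Hydraulic radius R = A/P = 1.076/2.664 = 0.4039 m. Q_B = (1/0.016)·1.076·0.4039^(2/3)·√0.012 = 4.026 m³/s.
The larger discharge is 78.97 m³/s and the smaller is 4.026 m³/s; the ratio is 19.6.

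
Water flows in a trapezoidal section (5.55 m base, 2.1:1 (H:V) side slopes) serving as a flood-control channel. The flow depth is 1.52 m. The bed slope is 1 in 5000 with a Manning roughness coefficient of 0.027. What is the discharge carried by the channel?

With bottom width b = 5.55 m and side slope z = 2.1: A = (b + zy)y = (5.55 + 2.1×1.52)×1.52 = 13.29 m²; P = b + 2y√(1+z²) = 5.55 + 2×1.52×2.326 = 12.62 m.
Hydraulic radius R = A/P = 13.29/12.62 = 1.053 m.
Manning's equation: Q = (1/n) A R^(2/3) S^(1/2) = (1/0.027) × 13.29 × 1.053^(2/3) × 0.0002^(1/2) = 7.2 m³/s.

Q = 7.2 m³/s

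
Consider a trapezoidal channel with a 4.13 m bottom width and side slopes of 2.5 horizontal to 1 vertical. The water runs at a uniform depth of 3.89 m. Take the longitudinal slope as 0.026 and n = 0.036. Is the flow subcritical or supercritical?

supercritical

With bottom width b = 4.13 m and side slope z = 2.5: A = (b + zy)y = (4.13 + 2.5×3.89)×3.89 = 53.9 m²; P = b + 2y√(1+z²) = 4.13 + 2×3.89×2.693 = 25.08 m.
Hydraulic radius R = A/P = 53.9/25.08 = 2.149 m.
V = (1/n) R^(2/3) √S = (1/0.036) × 2.149^(2/3) × √0.026 = 7.459 m/s. Hydraulic depth D_h = A/T = 53.9/23.58 = 2.286 m.
Froude number Fr = V/√(g·D_h) = 7.459/√(9.81×2.286) = 1.58, which is greater than 1, so the flow is supercritical.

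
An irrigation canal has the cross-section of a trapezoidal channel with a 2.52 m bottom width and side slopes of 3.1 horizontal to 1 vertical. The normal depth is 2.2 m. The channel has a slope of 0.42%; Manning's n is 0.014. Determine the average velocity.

With bottom width b = 2.52 m and side slope z = 3.1: A = (b + zy)y = (2.52 + 3.1×2.2)×2.2 = 20.55 m²; P = b + 2y√(1+z²) = 2.52 + 2×2.2×3.257 = 16.85 m.
Hydraulic radius R = A/P = 20.55/16.85 = 1.219 m.
From Manning's equation, V = (1/n) R^(2/3) S^(1/2) = (1/0.014) × 1.219^(2/3) × 0.0042^(1/2) = 5.28 m/s.

V = 5.28 m/s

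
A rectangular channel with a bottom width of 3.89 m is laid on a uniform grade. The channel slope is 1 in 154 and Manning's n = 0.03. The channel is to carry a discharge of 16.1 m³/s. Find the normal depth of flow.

y_n = 1.66 m

Manning's equation rearranged: A R^(2/3) = nQ / (1·√S) = 0.03 × 16.1 / (√0.006494) = 5.994.
Trying y = 2.1 m: A R^(2/3) = 8.222 — too large.
Trying y = 1.42 m: A R^(2/3) = 4.842 — too small.
Trying y = 1.66 m: A R^(2/3) = 6 — ≈ 5.994.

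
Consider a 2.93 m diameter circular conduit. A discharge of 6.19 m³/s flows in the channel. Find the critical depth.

y_c = 1.07 m

At critical depth, Q² T / (g A³) = 1, i.e. A³/T = Q²/g = 6.19²/9.81 = 3.906.
At y = 0.759 m: A³/T = 1.037 — short.
At y = 1.17 m: A³/T = 5.528 — over.
At y = 1.07 m: A³/T = 3.92 — matches.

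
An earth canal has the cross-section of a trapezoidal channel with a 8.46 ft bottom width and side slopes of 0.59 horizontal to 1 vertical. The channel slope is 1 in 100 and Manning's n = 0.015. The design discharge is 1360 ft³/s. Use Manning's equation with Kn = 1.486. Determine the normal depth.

Manning's equation rearranged: A R^(2/3) = nQ / (1.486·√S) = 0.015 × 1360 / (1.486 × √0.01) = 137.3.
At y = 4.16 ft: A R^(2/3) = 83.76 — short.
At y = 6.13 ft: A R^(2/3) = 162.8 — over.
At y = 5.56 ft: A R^(2/3) = 137.4 — matches.

y_n = 5.56 ft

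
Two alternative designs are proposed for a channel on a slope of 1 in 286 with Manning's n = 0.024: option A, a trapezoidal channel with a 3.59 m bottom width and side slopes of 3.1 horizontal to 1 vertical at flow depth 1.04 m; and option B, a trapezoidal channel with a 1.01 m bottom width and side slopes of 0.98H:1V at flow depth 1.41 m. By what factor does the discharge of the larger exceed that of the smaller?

2.11

Channel A: With bottom width b = 3.59 m and side slope z = 3.1: A = (b + zy)y = (3.59 + 3.1×1.04)×1.04 = 7.087 m²; P = b + 2y√(1+z²) = 3.59 + 2×1.04×3.257 = 10.37 m. Hydraulic radius R = A/P = 7.087/10.37 = 0.6837 m. Q_A = (1/0.024)·7.087·0.6837^(2/3)·√0.003497 = 13.55 m³/s.
Channel B: With bottom width b = 1.01 m and side slope z = 0.98: A = (b + zy)y = (1.01 + 0.98×1.41)×1.41 = 3.372 m²; P = b + 2y√(1+z²) = 1.01 + 2×1.41×1.4 = 4.958 m. Hydraulic radius R = A/P = 3.372/4.958 = 0.6801 m. Q_B = (1/0.024)·3.372·0.6801^(2/3)·√0.003497 = 6.426 m³/s.
The larger discharge is 13.55 m³/s and the smaller is 6.426 m³/s; the ratio is 2.11.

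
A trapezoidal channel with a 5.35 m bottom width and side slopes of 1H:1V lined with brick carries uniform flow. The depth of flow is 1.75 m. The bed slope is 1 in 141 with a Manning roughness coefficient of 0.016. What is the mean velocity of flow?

V = 5.96 m/s

With bottom width b = 5.35 m and side slope z = 1: A = (b + zy)y = (5.35 + 1×1.75)×1.75 = 12.42 m²; P = b + 2y√(1+z²) = 5.35 + 2×1.75×1.414 = 10.3 m.
Hydraulic radius R = A/P = 12.42/10.3 = 1.206 m.
From Manning's equation, V = (1/n) R^(2/3) S^(1/2) = (1/0.016) × 1.206^(2/3) × 0.007092^(1/2) = 5.96 m/s.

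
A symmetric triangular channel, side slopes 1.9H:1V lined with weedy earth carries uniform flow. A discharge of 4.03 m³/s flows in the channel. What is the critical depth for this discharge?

At critical depth, Q² T / (g A³) = 1, i.e. A³/T = Q²/g = 4.03²/9.81 = 1.656.
At y = 1.19 m: A³/T = 4.307 — over.
At y = 0.838 m: A³/T = 0.7459 — short.
At y = 0.983 m: A³/T = 1.657 — close enough.

y_c = 0.983 m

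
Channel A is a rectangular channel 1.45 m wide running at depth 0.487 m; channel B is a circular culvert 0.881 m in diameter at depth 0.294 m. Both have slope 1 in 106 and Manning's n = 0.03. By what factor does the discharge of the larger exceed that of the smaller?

5.81

Channel A: Flow area A = b·y = 1.45 × 0.487 = 0.7061 m². Wetted perimeter P = b + 2y = 1.45 + 2×0.487 = 2.424 m. Hydraulic radius R = A/P = 0.7061/2.424 = 0.2913 m. Q_A = (1/0.03)·0.7061·0.2913^(2/3)·√0.009434 = 1.005 m³/s.
Channel B: For a circular section of diameter D = 0.881 m at depth y = 0.294 m, the central angle is θ = 2 arccos(1 − 2y/D) = 2.464 rad. Then A = (D²/8)(θ − sin θ) = 0.1782 m² and P = Dθ/2 = 1.085 m. Hydraulic radius R = A/P = 0.1782/1.085 = 0.1642 m. Q_B = (1/0.03)·0.1782·0.1642^(2/3)·√0.009434 = 0.1729 m³/s.
The larger discharge is 1.005 m³/s and the smaller is 0.1729 m³/s; the ratio is 5.81.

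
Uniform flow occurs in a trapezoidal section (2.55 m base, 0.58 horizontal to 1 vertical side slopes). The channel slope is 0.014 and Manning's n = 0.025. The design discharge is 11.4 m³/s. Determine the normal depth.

y_n = 1.02 m

Manning's equation rearranged: A R^(2/3) = nQ / (1·√S) = 0.025 × 11.4 / (√0.014) = 2.409.
At y = 1.27 m: A R^(2/3) = 3.479 — too large.
At y = 0.798 m: A R^(2/3) = 1.608 — too small.
At y = 1.02 m: A R^(2/3) = 2.412 — close enough.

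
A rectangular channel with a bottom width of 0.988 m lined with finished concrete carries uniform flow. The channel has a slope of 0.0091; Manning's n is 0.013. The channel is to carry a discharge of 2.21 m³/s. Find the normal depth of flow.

Manning's equation rearranged: A R^(2/3) = nQ / (1·√S) = 0.013 × 2.21 / (√0.0091) = 0.3012.
Try y = 0.877 m: A R^(2/3) = 0.402 — high.
Try y = 0.596 m: A R^(2/3) = 0.2461 — low.
Try y = 0.697 m: A R^(2/3) = 0.3011 — close enough.

y_n = 0.697 m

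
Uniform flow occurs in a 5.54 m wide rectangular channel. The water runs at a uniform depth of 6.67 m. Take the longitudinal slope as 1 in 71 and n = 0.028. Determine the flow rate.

Flow area A = b·y = 5.54 × 6.67 = 36.95 m². Wetted perimeter P = b + 2y = 5.54 + 2×6.67 = 18.88 m.
Hydraulic radius R = A/P = 36.95/18.88 = 1.957 m.
Manning's equation: Q = (1/n) A R^(2/3) S^(1/2) = (1/0.028) × 36.95 × 1.957^(2/3) × 0.01408^(1/2) = 245 m³/s.

Q = 245 m³/s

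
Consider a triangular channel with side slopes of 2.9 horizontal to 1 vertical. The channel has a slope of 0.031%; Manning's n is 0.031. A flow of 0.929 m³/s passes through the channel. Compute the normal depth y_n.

Manning's equation rearranged: A R^(2/3) = nQ / (1·√S) = 0.031 × 0.929 / (√0.00031) = 1.636.
Trying y = 0.834 m: A R^(2/3) = 1.084 — too small.
Trying y = 1.11 m: A R^(2/3) = 2.324 — too large.
Trying y = 0.973 m: A R^(2/3) = 1.636 — ≈ 1.636.

y_n = 0.973 m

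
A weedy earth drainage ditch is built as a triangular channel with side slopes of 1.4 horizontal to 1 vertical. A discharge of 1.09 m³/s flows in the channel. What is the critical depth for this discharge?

y_c = 0.658 m

At critical depth, Q² T / (g A³) = 1, i.e. A³/T = Q²/g = 1.09²/9.81 = 0.1211.
At y = 0.566 m: A³/T = 0.05693 — too small.
At y = 0.728 m: A³/T = 0.2004 — too large.
At y = 0.658 m: A³/T = 0.1209 — close enough.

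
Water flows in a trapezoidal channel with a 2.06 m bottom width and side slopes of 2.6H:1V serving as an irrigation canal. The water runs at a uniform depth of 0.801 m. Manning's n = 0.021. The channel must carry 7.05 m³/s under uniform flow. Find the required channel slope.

S = 0.0049

With bottom width b = 2.06 m and side slope z = 2.6: A = (b + zy)y = (2.06 + 2.6×0.801)×0.801 = 3.318 m²; P = b + 2y√(1+z²) = 2.06 + 2×0.801×2.786 = 6.523 m.
Hydraulic radius R = A/P = 3.318/6.523 = 0.5087 m.
From Manning's equation, S = [nQ / (1 A R^(2/3))]² = [0.021 × 7.05 / (1 × 3.318 × 0.5087^(2/3))]² = 0.0049.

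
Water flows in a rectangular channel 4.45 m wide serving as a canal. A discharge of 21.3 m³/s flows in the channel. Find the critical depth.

y_c = 1.33 m

For a rectangular channel, critical depth y_c = (q²/g)^(1/3) where q = Q/b = 21.3/4.45 = 4.787 m²/s.
So y_c = (4.787²/9.81)^(1/3) = 1.33 m.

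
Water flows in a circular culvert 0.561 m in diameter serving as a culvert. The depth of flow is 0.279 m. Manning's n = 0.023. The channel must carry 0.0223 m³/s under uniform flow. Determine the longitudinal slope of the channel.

S = 0.000241

For a circular section of diameter D = 0.561 m at depth y = 0.279 m, the central angle is θ = 2 arccos(1 − 2y/D) = 3.131 rad. Then A = (D²/8)(θ − sin θ) = 0.1227 m² and P = Dθ/2 = 0.8782 m.
Hydraulic radius R = A/P = 0.1227/0.8782 = 0.1398 m.
From Manning's equation, S = [nQ / (1 A R^(2/3))]² = [0.023 × 0.0223 / (1 × 0.1227 × 0.1398^(2/3))]² = 0.000241.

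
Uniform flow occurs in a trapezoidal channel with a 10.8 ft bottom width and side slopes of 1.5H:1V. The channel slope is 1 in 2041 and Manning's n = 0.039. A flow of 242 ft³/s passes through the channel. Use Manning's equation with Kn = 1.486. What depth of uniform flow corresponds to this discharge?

Manning's equation rearranged: A R^(2/3) = nQ / (1.486·√S) = 0.039 × 242 / (1.486 × √0.00049) = 286.9.
Trying y = 7.72 ft: A R^(2/3) = 469 — over.
Trying y = 5.36 ft: A R^(2/3) = 226.2 — short.
Trying y = 6.05 ft: A R^(2/3) = 287 — ≈ 286.9.

y_n = 6.05 ft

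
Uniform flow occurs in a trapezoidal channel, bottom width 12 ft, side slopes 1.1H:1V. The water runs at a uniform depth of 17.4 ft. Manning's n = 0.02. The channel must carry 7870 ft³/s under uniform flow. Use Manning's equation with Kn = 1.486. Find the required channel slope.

With bottom width b = 12 ft and side slope z = 1.1: A = (b + zy)y = (12 + 1.1×17.4)×17.4 = 541.8 ft²; P = b + 2y√(1+z²) = 12 + 2×17.4×1.487 = 63.73 ft.
Hydraulic radius R = A/P = 541.8/63.73 = 8.502 ft.
From Manning's equation, S = [nQ / (1.486 A R^(2/3))]² = [0.02 × 7870 / (1.486 × 541.8 × 8.502^(2/3))]² = 0.0022.

S = 0.0022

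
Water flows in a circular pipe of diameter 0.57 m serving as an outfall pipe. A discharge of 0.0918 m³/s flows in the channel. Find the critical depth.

At critical depth, Q² T / (g A³) = 1, i.e. A³/T = Q²/g = 0.0918²/9.81 = 0.000859.
Try y = 0.234 m: A³/T = 0.001713 — high.
Try y = 0.142 m: A³/T = 0.0002481 — low.
Try y = 0.196 m: A³/T = 0.0008661 — ≈ 0.000859.

y_c = 0.196 m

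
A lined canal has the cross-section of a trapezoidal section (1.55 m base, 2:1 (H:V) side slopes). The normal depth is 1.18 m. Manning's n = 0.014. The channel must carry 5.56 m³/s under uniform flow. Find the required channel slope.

With bottom width b = 1.55 m and side slope z = 2: A = (b + zy)y = (1.55 + 2×1.18)×1.18 = 4.614 m²; P = b + 2y√(1+z²) = 1.55 + 2×1.18×2.236 = 6.827 m.
Hydraulic radius R = A/P = 4.614/6.827 = 0.6758 m.
From Manning's equation, S = [nQ / (1 A R^(2/3))]² = [0.014 × 5.56 / (1 × 4.614 × 0.6758^(2/3))]² = 0.00048.

S = 0.00048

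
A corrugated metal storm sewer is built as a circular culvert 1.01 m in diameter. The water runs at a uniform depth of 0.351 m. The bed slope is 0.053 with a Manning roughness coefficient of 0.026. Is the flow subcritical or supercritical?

supercritical

For a circular section of diameter D = 1.01 m at depth y = 0.351 m, the central angle is θ = 2 arccos(1 − 2y/D) = 2.522 rad. Then A = (D²/8)(θ − sin θ) = 0.2475 m² and P = Dθ/2 = 1.274 m.
Hydraulic radius R = A/P = 0.2475/1.274 = 0.1943 m.
V = (1/n) R^(2/3) √S = (1/0.026) × 0.1943^(2/3) × √0.053 = 2.971 m/s. Hydraulic depth D_h = A/T = 0.2475/0.9619 = 0.2573 m.
Froude number Fr = V/√(g·D_h) = 2.971/√(9.81×0.2573) = 1.87, which is greater than 1, so the flow is supercritical.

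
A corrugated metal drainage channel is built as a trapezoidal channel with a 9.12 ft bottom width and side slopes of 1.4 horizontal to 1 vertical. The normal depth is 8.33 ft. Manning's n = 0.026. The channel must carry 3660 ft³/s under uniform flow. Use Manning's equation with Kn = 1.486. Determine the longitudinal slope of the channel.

S = 0.018

With bottom width b = 9.12 ft and side slope z = 1.4: A = (b + zy)y = (9.12 + 1.4×8.33)×8.33 = 173.1 ft²; P = b + 2y√(1+z²) = 9.12 + 2×8.33×1.72 = 37.78 ft.
Hydraulic radius R = A/P = 173.1/37.78 = 4.582 ft.
From Manning's equation, S = [nQ / (1.486 A R^(2/3))]² = [0.026 × 3660 / (1.486 × 173.1 × 4.582^(2/3))]² = 0.018.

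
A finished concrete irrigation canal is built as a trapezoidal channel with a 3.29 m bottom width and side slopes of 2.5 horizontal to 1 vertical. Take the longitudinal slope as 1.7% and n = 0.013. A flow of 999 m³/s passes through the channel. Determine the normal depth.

Manning's equation rearranged: A R^(2/3) = nQ / (1·√S) = 0.013 × 999 / (√0.017) = 99.61.
Trying y = 4.87 m: A R^(2/3) = 140.6 — too large.
Trying y = 4.21 m: A R^(2/3) = 99.58 — matches.

y_n = 4.21 m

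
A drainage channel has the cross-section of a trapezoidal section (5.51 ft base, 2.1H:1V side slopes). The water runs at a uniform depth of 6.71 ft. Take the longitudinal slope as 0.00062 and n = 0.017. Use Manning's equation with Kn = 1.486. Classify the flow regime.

With bottom width b = 5.51 ft and side slope z = 2.1: A = (b + zy)y = (5.51 + 2.1×6.71)×6.71 = 131.5 ft²; P = b + 2y√(1+z²) = 5.51 + 2×6.71×2.326 = 36.72 ft.
Hydraulic radius R = A/P = 131.5/36.72 = 3.581 ft.
V = (1.486/n) R^(2/3) √S = (1.486/0.017) × 3.581^(2/3) × √0.00062 = 5.095 ft/s. Hydraulic depth D_h = A/T = 131.5/33.69 = 3.904 ft.
Froude number Fr = V/√(g·D_h) = 5.095/√(32.2×3.904) = 0.454, which is less than 1, so the flow is subcritical.

subcritical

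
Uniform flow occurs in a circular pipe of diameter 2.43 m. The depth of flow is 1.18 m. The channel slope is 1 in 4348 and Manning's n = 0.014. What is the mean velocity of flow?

V = 0.767 m/s

For a circular section of diameter D = 2.43 m at depth y = 1.18 m, the central angle is θ = 2 arccos(1 − 2y/D) = 3.084 rad. Then A = (D²/8)(θ − sin θ) = 2.234 m² and P = Dθ/2 = 3.747 m.
Hydraulic radius R = A/P = 2.234/3.747 = 0.5962 m.
From Manning's equation, V = (1/n) R^(2/3) S^(1/2) = (1/0.014) × 0.5962^(2/3) × 0.00023^(1/2) = 0.767 m/s.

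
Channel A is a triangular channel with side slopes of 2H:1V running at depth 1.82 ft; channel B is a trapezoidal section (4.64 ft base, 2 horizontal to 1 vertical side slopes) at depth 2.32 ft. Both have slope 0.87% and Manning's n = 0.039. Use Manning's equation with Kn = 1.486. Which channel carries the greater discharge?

Channel A: For a triangular section with side slope z = 2: A = zy² = 2×1.82² = 6.625 ft²; P = 2y√(1+z²) = 2×1.82×2.236 = 8.139 ft. Hydraulic radius R = A/P = 6.625/8.139 = 0.8139 ft. Q_A = (1.486/0.039)·6.625·0.8139^(2/3)·√0.0087 = 20.52 ft³/s.
Channel B: With bottom width b = 4.64 ft and side slope z = 2: A = (b + zy)y = (4.64 + 2×2.32)×2.32 = 21.53 ft²; P = b + 2y√(1+z²) = 4.64 + 2×2.32×2.236 = 15.02 ft. Hydraulic radius R = A/P = 21.53/15.02 = 1.434 ft. Q_B = (1.486/0.039)·21.53·1.434^(2/3)·√0.0087 = 97.29 ft³/s.
Q_A = 20.52 ft³/s vs Q_B = 97.29 ft³/s, so channel B carries more.

channel B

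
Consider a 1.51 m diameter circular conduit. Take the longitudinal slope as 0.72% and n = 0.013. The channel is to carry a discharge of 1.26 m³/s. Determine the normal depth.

Manning's equation rearranged: A R^(2/3) = nQ / (1·√S) = 0.013 × 1.26 / (√0.0072) = 0.193.
Trying y = 0.386 m: A R^(2/3) = 0.1339 — short.
Trying y = 0.465 m: A R^(2/3) = 0.1927 — ≈ 0.193.

y_n = 0.465 m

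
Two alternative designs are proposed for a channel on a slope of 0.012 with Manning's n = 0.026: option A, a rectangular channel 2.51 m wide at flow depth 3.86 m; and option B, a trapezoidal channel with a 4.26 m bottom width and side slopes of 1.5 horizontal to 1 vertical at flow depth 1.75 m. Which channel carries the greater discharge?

Channel A: Flow area A = b·y = 2.51 × 3.86 = 9.689 m². Wetted perimeter P = b + 2y = 2.51 + 2×3.86 = 10.23 m. Hydraulic radius R = A/P = 9.689/10.23 = 0.9471 m. Q_A = (1/0.026)·9.689·0.9471^(2/3)·√0.012 = 39.37 m³/s.
Channel B: With bottom width b = 4.26 m and side slope z = 1.5: A = (b + zy)y = (4.26 + 1.5×1.75)×1.75 = 12.05 m²; P = b + 2y√(1+z²) = 4.26 + 2×1.75×1.803 = 10.57 m. Hydraulic radius R = A/P = 12.05/10.57 = 1.14 m. Q_B = (1/0.026)·12.05·1.14^(2/3)·√0.012 = 55.4 m³/s.
Q_A = 39.37 m³/s vs Q_B = 55.4 m³/s, so channel B carries more.

channel B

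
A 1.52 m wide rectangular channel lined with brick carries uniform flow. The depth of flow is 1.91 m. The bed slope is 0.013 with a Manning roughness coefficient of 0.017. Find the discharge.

Flow area A = b·y = 1.52 × 1.91 = 2.903 m². Wetted perimeter P = b + 2y = 1.52 + 2×1.91 = 5.34 m.
Hydraulic radius R = A/P = 2.903/5.34 = 0.5437 m.
Manning's equation: Q = (1/n) A R^(2/3) S^(1/2) = (1/0.017) × 2.903 × 0.5437^(2/3) × 0.013^(1/2) = 13 m³/s.

Q = 13 m³/s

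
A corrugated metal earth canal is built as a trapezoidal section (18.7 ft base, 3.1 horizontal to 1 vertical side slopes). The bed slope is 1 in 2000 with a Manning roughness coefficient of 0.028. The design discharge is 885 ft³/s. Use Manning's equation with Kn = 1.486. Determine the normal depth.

y_n = 6.94 ft

Manning's equation rearranged: A R^(2/3) = nQ / (1.486·√S) = 0.028 × 885 / (1.486 × √0.0005) = 745.8.
Trying y = 8.75 ft: A R^(2/3) = 1218 — high.
Trying y = 6.94 ft: A R^(2/3) = 745.6 — close enough.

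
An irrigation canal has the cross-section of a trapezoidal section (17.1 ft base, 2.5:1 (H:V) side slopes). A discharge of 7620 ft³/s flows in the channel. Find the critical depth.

y_c = 11.3 ft

At critical depth, Q² T / (g A³) = 1, i.e. A³/T = Q²/g = 7620²/32.2 = 1803000.
Try y = 8.29 ft: A³/T = 526600 — too small.
Try y = 11.3 ft: A³/T = 1828000 — ≈ 1803000.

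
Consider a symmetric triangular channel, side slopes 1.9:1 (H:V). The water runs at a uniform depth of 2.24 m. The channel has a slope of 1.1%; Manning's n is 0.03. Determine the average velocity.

V = 3.48 m/s

For a triangular section with side slope z = 1.9: A = zy² = 1.9×2.24² = 9.533 m²; P = 2y√(1+z²) = 2×2.24×2.147 = 9.619 m.
Hydraulic radius R = A/P = 9.533/9.619 = 0.9911 m.
From Manning's equation, V = (1/n) R^(2/3) S^(1/2) = (1/0.03) × 0.9911^(2/3) × 0.011^(1/2) = 3.48 m/s.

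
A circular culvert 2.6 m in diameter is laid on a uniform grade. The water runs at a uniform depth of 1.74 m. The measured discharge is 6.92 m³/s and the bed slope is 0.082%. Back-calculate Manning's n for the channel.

For a circular section of diameter D = 2.6 m at depth y = 1.74 m, the central angle is θ = 2 arccos(1 − 2y/D) = 3.832 rad. Then A = (D²/8)(θ − sin θ) = 3.776 m² and P = Dθ/2 = 4.982 m.
Hydraulic radius R = A/P = 3.776/4.982 = 0.758 m.
Rearranging Manning's equation: n = (1/Q) A R^(2/3) S^(1/2) = (1/6.92) × 3.776 × 0.758^(2/3) × √0.00082 = 0.013.

n = 0.013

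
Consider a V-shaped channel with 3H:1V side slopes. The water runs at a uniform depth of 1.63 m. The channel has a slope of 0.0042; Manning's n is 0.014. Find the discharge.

For a triangular section with side slope z = 3: A = zy² = 3×1.63² = 7.971 m²; P = 2y√(1+z²) = 2×1.63×3.162 = 10.31 m.
Hydraulic radius R = A/P = 7.971/10.31 = 0.7732 m.
Manning's equation: Q = (1/n) A R^(2/3) S^(1/2) = (1/0.014) × 7.971 × 0.7732^(2/3) × 0.0042^(1/2) = 31.1 m³/s.

Q = 31.1 m³/s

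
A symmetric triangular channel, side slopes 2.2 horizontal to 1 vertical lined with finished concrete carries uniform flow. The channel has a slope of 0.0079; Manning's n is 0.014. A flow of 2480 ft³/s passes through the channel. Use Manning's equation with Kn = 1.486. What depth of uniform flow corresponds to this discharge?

Manning's equation rearranged: A R^(2/3) = nQ / (1.486·√S) = 0.014 × 2480 / (1.486 × √0.0079) = 262.9.
Try y = 8.24 ft: A R^(2/3) = 360.6 — high.
Try y = 5.89 ft: A R^(2/3) = 147.3 — low.
Try y = 7.32 ft: A R^(2/3) = 263 — ≈ 262.9.

y_n = 7.32 ft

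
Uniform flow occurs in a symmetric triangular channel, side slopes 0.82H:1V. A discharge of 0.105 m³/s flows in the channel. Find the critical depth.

y_c = 0.32 m

At critical depth, Q² T / (g A³) = 1, i.e. A³/T = Q²/g = 0.105²/9.81 = 0.001124.
Try y = 0.37 m: A³/T = 0.002331 — over.
Try y = 0.245 m: A³/T = 0.0002968 — short.
Try y = 0.32 m: A³/T = 0.001128 — close enough.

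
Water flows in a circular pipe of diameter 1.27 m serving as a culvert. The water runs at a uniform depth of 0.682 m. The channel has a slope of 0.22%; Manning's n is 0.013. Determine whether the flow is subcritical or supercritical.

subcritical

For a circular section of diameter D = 1.27 m at depth y = 0.682 m, the central angle is θ = 2 arccos(1 − 2y/D) = 3.29 rad. Then A = (D²/8)(θ − sin θ) = 0.693 m² and P = Dθ/2 = 2.089 m.
Hydraulic radius R = A/P = 0.693/2.089 = 0.3317 m.
V = (1/n) R^(2/3) √S = (1/0.013) × 0.3317^(2/3) × √0.0022 = 1.729 m/s. Hydraulic depth D_h = A/T = 0.693/1.267 = 0.5472 m.
Froude number Fr = V/√(g·D_h) = 1.729/√(9.81×0.5472) = 0.746, which is less than 1, so the flow is subcritical.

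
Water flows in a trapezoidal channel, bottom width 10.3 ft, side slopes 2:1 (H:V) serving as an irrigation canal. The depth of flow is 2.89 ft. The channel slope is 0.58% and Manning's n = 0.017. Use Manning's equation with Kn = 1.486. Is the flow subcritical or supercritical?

With bottom width b = 10.3 ft and side slope z = 2: A = (b + zy)y = (10.3 + 2×2.89)×2.89 = 46.47 ft²; P = b + 2y√(1+z²) = 10.3 + 2×2.89×2.236 = 23.22 ft.
Hydraulic radius R = A/P = 46.47/23.22 = 2.001 ft.
V = (1.486/n) R^(2/3) √S = (1.486/0.017) × 2.001^(2/3) × √0.0058 = 10.57 ft/s. Hydraulic depth D_h = A/T = 46.47/21.86 = 2.126 ft.
Froude number Fr = V/√(g·D_h) = 10.57/√(32.2×2.126) = 1.28, which is greater than 1, so the flow is supercritical.

supercritical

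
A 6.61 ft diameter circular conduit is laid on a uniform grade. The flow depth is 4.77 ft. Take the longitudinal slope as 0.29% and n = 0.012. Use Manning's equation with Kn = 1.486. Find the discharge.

Q = 278 ft³/s

For a circular section of diameter D = 6.61 ft at depth y = 4.77 ft, the central angle is θ = 2 arccos(1 − 2y/D) = 4.06 rad. Then A = (D²/8)(θ − sin θ) = 26.51 ft² and P = Dθ/2 = 13.42 ft.
Hydraulic radius R = A/P = 26.51/13.42 = 1.976 ft.
Manning's equation: Q = (1.486/n) A R^(2/3) S^(1/2) = (1.486/0.012) × 26.51 × 1.976^(2/3) × 0.0029^(1/2) = 278 ft³/s.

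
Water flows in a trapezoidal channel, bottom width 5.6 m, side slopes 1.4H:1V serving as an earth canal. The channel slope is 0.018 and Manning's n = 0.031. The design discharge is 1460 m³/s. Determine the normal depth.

y_n = 7.95 m

Manning's equation rearranged: A R^(2/3) = nQ / (1·√S) = 0.031 × 1460 / (√0.018) = 337.3.
Trying y = 6.27 m: A R^(2/3) = 200.5 — too small.
Trying y = 9.09 m: A R^(2/3) = 455.2 — too large.
Trying y = 7.95 m: A R^(2/3) = 337.1 — matches.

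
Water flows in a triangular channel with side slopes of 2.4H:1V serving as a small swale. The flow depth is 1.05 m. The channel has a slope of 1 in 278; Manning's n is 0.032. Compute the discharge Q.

For a triangular section with side slope z = 2.4: A = zy² = 2.4×1.05² = 2.646 m²; P = 2y√(1+z²) = 2×1.05×2.6 = 5.46 m.
Hydraulic radius R = A/P = 2.646/5.46 = 0.4846 m.
Manning's equation: Q = (1/n) A R^(2/3) S^(1/2) = (1/0.032) × 2.646 × 0.4846^(2/3) × 0.003597^(1/2) = 3.06 m³/s.

Q = 3.06 m³/s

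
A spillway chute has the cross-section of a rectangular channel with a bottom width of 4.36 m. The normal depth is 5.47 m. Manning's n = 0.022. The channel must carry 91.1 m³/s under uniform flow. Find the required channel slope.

Flow area A = b·y = 4.36 × 5.47 = 23.85 m². Wetted perimeter P = b + 2y = 4.36 + 2×5.47 = 15.3 m.
Hydraulic radius R = A/P = 23.85/15.3 = 1.559 m.
From Manning's equation, S = [nQ / (1 A R^(2/3))]² = [0.022 × 91.1 / (1 × 23.85 × 1.559^(2/3))]² = 0.00391.

S = 0.00391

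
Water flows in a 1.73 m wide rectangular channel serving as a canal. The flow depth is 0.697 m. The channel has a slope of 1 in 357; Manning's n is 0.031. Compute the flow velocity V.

V = 0.905 m/s

Flow area A = b·y = 1.73 × 0.697 = 1.206 m². Wetted perimeter P = b + 2y = 1.73 + 2×0.697 = 3.124 m.
Hydraulic radius R = A/P = 1.206/3.124 = 0.386 m.
From Manning's equation, V = (1/n) R^(2/3) S^(1/2) = (1/0.031) × 0.386^(2/3) × 0.002801^(1/2) = 0.905 m/s.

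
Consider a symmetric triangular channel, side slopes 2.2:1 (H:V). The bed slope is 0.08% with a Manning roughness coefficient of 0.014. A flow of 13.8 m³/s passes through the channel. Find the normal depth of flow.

Manning's equation rearranged: A R^(2/3) = nQ / (1·√S) = 0.014 × 13.8 / (√0.0008) = 6.831.
Try y = 2.19 m: A R^(2/3) = 10.53 — too large.
Try y = 1.46 m: A R^(2/3) = 3.571 — too small.
Try y = 1.86 m: A R^(2/3) = 6.812 — close enough.

y_n = 1.86 m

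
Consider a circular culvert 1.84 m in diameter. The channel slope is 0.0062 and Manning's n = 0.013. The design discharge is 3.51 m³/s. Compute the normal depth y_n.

Manning's equation rearranged: A R^(2/3) = nQ / (1·√S) = 0.013 × 3.51 / (√0.0062) = 0.5795.
Try y = 0.9 m: A R^(2/3) = 0.7631 — too large.
Try y = 0.635 m: A R^(2/3) = 0.4057 — too small.
Try y = 0.77 m: A R^(2/3) = 0.5797 — close enough.

y_n = 0.77 m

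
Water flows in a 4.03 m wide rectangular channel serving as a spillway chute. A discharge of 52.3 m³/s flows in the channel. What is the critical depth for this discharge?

For a rectangular channel, critical depth y_c = (q²/g)^(1/3) where q = Q/b = 52.3/4.03 = 12.98 m²/s.
So y_c = (12.98²/9.81)^(1/3) = 2.58 m.

y_c = 2.58 m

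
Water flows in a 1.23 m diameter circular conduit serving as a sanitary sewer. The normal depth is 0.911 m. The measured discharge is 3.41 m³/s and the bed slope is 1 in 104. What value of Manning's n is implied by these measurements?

n = 0.014

For a circular section of diameter D = 1.23 m at depth y = 0.911 m, the central angle is θ = 2 arccos(1 − 2y/D) = 4.146 rad. Then A = (D²/8)(θ − sin θ) = 0.9436 m² and P = Dθ/2 = 2.55 m.
Hydraulic radius R = A/P = 0.9436/2.55 = 0.3701 m.
Rearranging Manning's equation: n = (1/Q) A R^(2/3) S^(1/2) = (1/3.41) × 0.9436 × 0.3701^(2/3) × √0.009615 = 0.014.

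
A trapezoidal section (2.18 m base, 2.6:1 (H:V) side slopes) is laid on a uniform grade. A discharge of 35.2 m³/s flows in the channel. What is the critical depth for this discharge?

At critical depth, Q² T / (g A³) = 1, i.e. A³/T = Q²/g = 35.2²/9.81 = 126.3.
Trying y = 1.45 m: A³/T = 66.07 — low.
Trying y = 2.01 m: A³/T = 261.1 — high.
Trying y = 1.69 m: A³/T = 125 — matches.

y_c = 1.69 m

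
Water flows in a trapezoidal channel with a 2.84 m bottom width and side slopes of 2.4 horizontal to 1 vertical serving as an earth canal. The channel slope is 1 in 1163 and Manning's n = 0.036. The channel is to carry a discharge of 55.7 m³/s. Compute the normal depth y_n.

Manning's equation rearranged: A R^(2/3) = nQ / (1·√S) = 0.036 × 55.7 / (√0.0008598) = 68.38.
Trying y = 2.56 m: A R^(2/3) = 29.11 — too small.
Trying y = 4.35 m: A R^(2/3) = 99.75 — too large.
Trying y = 3.71 m: A R^(2/3) = 68.44 — matches.

y_n = 3.71 m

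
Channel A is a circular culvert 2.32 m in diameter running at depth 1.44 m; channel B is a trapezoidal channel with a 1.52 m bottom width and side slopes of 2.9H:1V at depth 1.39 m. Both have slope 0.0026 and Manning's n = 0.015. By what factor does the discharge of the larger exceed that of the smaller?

3.11

Channel A: For a circular section of diameter D = 2.32 m at depth y = 1.44 m, the central angle is θ = 2 arccos(1 − 2y/D) = 3.629 rad. Then A = (D²/8)(θ − sin θ) = 2.757 m² and P = Dθ/2 = 4.21 m. Hydraulic radius R = A/P = 2.757/4.21 = 0.6549 m. Q_A = (1/0.015)·2.757·0.6549^(2/3)·√0.0026 = 7.067 m³/s.
Channel B: With bottom width b = 1.52 m and side slope z = 2.9: A = (b + zy)y = (1.52 + 2.9×1.39)×1.39 = 7.716 m²; P = b + 2y√(1+z²) = 1.52 + 2×1.39×3.068 = 10.05 m. Hydraulic radius R = A/P = 7.716/10.05 = 0.7679 m. Q_B = (1/0.015)·7.716·0.7679^(2/3)·√0.0026 = 21.99 m³/s.
The larger discharge is 21.99 m³/s and the smaller is 7.067 m³/s; the ratio is 3.11.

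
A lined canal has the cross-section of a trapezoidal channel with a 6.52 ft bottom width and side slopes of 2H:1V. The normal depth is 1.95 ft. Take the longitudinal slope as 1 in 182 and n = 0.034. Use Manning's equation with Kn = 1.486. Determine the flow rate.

Q = 79.7 ft³/s

With bottom width b = 6.52 ft and side slope z = 2: A = (b + zy)y = (6.52 + 2×1.95)×1.95 = 20.32 ft²; P = b + 2y√(1+z²) = 6.52 + 2×1.95×2.236 = 15.24 ft.
Hydraulic radius R = A/P = 20.32/15.24 = 1.333 ft.
Manning's equation: Q = (1.486/n) A R^(2/3) S^(1/2) = (1.486/0.034) × 20.32 × 1.333^(2/3) × 0.005495^(1/2) = 79.7 ft³/s.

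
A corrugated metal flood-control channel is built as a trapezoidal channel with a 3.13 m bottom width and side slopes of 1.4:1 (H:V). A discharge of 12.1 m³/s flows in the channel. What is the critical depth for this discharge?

At critical depth, Q² T / (g A³) = 1, i.e. A³/T = Q²/g = 12.1²/9.81 = 14.92.
Try y = 1.22 m: A³/T = 31.41 — too large.
Try y = 0.883 m: A³/T = 10.23 — too small.
Try y = 0.986 m: A³/T = 14.93 — ≈ 14.92.

y_c = 0.986 m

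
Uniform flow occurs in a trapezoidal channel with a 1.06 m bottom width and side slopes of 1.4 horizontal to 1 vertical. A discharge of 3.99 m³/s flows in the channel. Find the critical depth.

At critical depth, Q² T / (g A³) = 1, i.e. A³/T = Q²/g = 3.99²/9.81 = 1.623.
Trying y = 0.946 m: A³/T = 3.094 — high.
Trying y = 0.802 m: A³/T = 1.623 — ≈ 1.623.

y_c = 0.802 m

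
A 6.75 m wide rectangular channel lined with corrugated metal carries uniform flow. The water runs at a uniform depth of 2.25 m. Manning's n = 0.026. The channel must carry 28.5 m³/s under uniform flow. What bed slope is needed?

S = 0.0016

Flow area A = b·y = 6.75 × 2.25 = 15.19 m². Wetted perimeter P = b + 2y = 6.75 + 2×2.25 = 11.25 m.
Hydraulic radius R = A/P = 15.19/11.25 = 1.35 m.
From Manning's equation, S = [nQ / (1 A R^(2/3))]² = [0.026 × 28.5 / (1 × 15.19 × 1.35^(2/3))]² = 0.0016.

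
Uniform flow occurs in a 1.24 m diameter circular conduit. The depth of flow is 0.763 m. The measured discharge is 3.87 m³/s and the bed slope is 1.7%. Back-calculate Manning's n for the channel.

n = 0.013

For a circular section of diameter D = 1.24 m at depth y = 0.763 m, the central angle is θ = 2 arccos(1 − 2y/D) = 3.607 rad. Then A = (D²/8)(θ − sin θ) = 0.7795 m² and P = Dθ/2 = 2.236 m.
Hydraulic radius R = A/P = 0.7795/2.236 = 0.3486 m.
Rearranging Manning's equation: n = (1/Q) A R^(2/3) S^(1/2) = (1/3.87) × 0.7795 × 0.3486^(2/3) × √0.017 = 0.013.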